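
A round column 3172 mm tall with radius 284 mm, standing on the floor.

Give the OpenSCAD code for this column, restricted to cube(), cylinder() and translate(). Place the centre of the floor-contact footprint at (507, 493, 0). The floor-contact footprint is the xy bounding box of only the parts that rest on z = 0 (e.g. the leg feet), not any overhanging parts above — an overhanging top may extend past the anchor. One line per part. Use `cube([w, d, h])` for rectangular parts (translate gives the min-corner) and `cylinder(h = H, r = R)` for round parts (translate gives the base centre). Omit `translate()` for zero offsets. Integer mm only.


translate([507, 493, 0]) cylinder(h = 3172, r = 284);


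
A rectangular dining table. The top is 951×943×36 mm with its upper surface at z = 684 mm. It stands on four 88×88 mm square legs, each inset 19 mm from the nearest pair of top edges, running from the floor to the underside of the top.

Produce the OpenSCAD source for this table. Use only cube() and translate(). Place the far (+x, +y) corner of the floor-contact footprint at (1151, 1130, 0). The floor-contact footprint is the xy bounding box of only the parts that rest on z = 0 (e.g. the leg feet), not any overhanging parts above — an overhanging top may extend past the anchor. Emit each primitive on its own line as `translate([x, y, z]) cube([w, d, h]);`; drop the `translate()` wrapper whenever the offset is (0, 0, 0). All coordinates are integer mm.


// leg_h = 684 - 36 = 648
translate([219, 206, 648]) cube([951, 943, 36]);
translate([238, 225, 0]) cube([88, 88, 648]);
translate([1063, 225, 0]) cube([88, 88, 648]);
translate([238, 1042, 0]) cube([88, 88, 648]);
translate([1063, 1042, 0]) cube([88, 88, 648]);


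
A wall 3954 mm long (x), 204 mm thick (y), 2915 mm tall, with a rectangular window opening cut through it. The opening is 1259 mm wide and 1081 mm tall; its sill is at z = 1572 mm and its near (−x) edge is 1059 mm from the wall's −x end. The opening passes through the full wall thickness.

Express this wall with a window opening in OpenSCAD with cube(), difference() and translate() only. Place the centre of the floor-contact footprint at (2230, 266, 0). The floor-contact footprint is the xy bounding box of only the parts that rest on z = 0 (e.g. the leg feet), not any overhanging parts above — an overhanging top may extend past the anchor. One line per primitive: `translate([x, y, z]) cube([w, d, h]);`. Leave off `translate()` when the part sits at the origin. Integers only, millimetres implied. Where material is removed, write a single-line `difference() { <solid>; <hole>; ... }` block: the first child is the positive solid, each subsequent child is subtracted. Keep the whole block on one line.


difference() { translate([253, 164, 0]) cube([3954, 204, 2915]); translate([1312, 164, 1572]) cube([1259, 204, 1081]); }


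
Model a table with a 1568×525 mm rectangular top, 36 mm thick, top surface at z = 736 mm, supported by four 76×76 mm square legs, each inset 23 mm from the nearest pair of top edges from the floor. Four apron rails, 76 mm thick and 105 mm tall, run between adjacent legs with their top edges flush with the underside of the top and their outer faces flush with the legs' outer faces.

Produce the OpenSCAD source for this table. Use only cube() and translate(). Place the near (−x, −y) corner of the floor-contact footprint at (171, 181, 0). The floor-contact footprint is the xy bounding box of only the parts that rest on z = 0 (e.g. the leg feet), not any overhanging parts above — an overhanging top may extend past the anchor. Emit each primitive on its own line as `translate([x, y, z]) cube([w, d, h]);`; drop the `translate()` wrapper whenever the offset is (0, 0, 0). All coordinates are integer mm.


// leg_h = 736 - 36 = 700
// apron z = 700 - 105 = 595
translate([148, 158, 700]) cube([1568, 525, 36]);
translate([171, 181, 0]) cube([76, 76, 700]);
translate([1617, 181, 0]) cube([76, 76, 700]);
translate([171, 584, 0]) cube([76, 76, 700]);
translate([1617, 584, 0]) cube([76, 76, 700]);
translate([247, 181, 595]) cube([1370, 76, 105]);
translate([247, 584, 595]) cube([1370, 76, 105]);
translate([171, 257, 595]) cube([76, 327, 105]);
translate([1617, 257, 595]) cube([76, 327, 105]);


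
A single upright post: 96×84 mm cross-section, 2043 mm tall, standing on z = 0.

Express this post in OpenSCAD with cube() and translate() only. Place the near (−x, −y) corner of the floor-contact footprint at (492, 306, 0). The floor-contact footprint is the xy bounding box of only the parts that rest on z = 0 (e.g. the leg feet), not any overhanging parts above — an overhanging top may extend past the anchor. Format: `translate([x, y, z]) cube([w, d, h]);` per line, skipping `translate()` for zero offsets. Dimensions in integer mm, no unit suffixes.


translate([492, 306, 0]) cube([96, 84, 2043]);


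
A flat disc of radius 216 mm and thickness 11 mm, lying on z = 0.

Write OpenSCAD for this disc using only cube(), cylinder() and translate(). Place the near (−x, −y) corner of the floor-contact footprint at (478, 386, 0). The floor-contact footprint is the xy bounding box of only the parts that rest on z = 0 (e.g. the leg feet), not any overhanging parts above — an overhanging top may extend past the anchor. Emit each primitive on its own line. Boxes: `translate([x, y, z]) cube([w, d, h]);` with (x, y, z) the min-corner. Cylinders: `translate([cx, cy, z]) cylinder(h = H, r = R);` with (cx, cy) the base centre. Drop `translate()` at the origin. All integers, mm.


translate([694, 602, 0]) cylinder(h = 11, r = 216);


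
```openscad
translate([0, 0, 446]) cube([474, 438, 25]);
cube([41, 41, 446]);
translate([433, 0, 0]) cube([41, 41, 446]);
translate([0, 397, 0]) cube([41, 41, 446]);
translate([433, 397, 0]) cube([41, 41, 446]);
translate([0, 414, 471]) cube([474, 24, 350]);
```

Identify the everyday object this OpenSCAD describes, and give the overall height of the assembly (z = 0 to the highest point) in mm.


A chair. The overall height is 821 mm.

A slab on four corner posts with a tall panel at the back — a chair. The seat slab sits at z = 446 with thickness 25, and the 350 mm backrest starts at the seat top, so the overall height is 446 + 25 + 350 = 821 mm.


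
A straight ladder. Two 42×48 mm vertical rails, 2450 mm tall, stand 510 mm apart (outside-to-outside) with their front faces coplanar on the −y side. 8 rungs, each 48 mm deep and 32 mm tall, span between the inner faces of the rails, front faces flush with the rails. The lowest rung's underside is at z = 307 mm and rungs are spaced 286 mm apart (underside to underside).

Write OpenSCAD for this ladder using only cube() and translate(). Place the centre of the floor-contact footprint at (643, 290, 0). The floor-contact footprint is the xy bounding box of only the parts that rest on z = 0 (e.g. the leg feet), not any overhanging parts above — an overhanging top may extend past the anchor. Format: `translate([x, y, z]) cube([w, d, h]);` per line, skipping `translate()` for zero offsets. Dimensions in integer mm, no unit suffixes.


// rung span = 510 - 2*42 = 426
// rung[k] z = 307 + k*286
translate([388, 266, 0]) cube([42, 48, 2450]);
translate([856, 266, 0]) cube([42, 48, 2450]);
translate([430, 266, 307]) cube([426, 48, 32]);
translate([430, 266, 593]) cube([426, 48, 32]);
translate([430, 266, 879]) cube([426, 48, 32]);
translate([430, 266, 1165]) cube([426, 48, 32]);
translate([430, 266, 1451]) cube([426, 48, 32]);
translate([430, 266, 1737]) cube([426, 48, 32]);
translate([430, 266, 2023]) cube([426, 48, 32]);
translate([430, 266, 2309]) cube([426, 48, 32]);


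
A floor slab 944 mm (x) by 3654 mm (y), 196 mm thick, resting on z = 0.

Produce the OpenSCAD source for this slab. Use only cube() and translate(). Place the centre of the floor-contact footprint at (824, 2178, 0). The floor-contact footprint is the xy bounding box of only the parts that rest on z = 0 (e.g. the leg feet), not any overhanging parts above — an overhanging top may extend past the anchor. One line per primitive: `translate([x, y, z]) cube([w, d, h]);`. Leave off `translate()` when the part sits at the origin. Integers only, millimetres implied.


translate([352, 351, 0]) cube([944, 3654, 196]);


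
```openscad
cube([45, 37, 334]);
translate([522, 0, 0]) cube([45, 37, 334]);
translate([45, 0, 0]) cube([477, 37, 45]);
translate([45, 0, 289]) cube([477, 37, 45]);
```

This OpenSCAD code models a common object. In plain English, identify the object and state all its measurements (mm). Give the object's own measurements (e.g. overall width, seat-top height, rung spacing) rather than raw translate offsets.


A rectangular picture frame lying in the x–z plane (depth along y). The opening is 477 mm wide (x) by 244 mm tall (z), surrounded by a border 45 mm wide on all four sides. The frame is 37 mm deep and is made of two full-height vertical stiles with two horizontal rails fitted between them.


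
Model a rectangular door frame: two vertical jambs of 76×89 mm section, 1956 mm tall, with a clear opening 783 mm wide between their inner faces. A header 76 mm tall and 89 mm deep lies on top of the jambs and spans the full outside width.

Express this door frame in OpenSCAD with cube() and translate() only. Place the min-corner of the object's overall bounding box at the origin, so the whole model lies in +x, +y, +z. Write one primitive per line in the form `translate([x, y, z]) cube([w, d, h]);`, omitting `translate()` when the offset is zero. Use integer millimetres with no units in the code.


cube([76, 89, 1956]);
translate([859, 0, 0]) cube([76, 89, 1956]);
translate([0, 0, 1956]) cube([935, 89, 76]);


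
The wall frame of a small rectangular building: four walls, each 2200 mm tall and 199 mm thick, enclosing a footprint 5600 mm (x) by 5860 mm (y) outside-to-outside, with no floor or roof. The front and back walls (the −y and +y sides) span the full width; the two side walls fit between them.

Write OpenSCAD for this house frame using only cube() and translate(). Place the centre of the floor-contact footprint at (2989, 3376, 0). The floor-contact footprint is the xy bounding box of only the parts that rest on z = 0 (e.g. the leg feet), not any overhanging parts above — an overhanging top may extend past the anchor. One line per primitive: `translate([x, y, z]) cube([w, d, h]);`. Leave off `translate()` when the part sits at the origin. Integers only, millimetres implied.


translate([189, 446, 0]) cube([5600, 199, 2200]);
translate([189, 6107, 0]) cube([5600, 199, 2200]);
translate([189, 645, 0]) cube([199, 5462, 2200]);
translate([5590, 645, 0]) cube([199, 5462, 2200]);


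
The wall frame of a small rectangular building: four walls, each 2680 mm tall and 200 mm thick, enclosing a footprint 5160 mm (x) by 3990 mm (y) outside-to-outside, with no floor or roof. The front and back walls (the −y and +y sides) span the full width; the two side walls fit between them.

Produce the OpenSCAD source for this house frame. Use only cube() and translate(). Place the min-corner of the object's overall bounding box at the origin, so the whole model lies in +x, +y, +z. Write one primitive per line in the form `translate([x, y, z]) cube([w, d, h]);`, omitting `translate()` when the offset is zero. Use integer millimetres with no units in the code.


cube([5160, 200, 2680]);
translate([0, 3790, 0]) cube([5160, 200, 2680]);
translate([0, 200, 0]) cube([200, 3590, 2680]);
translate([4960, 200, 0]) cube([200, 3590, 2680]);


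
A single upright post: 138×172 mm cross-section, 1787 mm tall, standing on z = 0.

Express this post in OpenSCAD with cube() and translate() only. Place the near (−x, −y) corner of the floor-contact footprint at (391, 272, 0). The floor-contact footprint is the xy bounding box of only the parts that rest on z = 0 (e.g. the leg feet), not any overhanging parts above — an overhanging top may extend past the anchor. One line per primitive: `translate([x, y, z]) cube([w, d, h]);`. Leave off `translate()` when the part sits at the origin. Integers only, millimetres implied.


translate([391, 272, 0]) cube([138, 172, 1787]);


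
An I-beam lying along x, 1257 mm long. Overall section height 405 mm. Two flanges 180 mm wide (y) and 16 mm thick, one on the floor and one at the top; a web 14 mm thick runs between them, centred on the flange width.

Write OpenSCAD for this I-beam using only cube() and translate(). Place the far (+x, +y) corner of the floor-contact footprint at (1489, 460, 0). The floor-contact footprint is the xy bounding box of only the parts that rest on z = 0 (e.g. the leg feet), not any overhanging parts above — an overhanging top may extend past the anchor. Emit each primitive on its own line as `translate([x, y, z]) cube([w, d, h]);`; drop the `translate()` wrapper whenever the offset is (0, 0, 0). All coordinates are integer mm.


translate([232, 280, 0]) cube([1257, 180, 16]);
translate([232, 363, 16]) cube([1257, 14, 373]);
translate([232, 280, 389]) cube([1257, 180, 16]);


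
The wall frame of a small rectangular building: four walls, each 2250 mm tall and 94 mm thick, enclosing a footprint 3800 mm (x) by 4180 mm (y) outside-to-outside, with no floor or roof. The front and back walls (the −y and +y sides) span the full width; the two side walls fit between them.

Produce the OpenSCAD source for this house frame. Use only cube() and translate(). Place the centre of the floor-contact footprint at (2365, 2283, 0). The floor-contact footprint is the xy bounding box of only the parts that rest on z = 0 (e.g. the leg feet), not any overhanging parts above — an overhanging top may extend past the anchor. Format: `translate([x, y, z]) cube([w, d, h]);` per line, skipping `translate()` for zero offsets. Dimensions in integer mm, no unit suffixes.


translate([465, 193, 0]) cube([3800, 94, 2250]);
translate([465, 4279, 0]) cube([3800, 94, 2250]);
translate([465, 287, 0]) cube([94, 3992, 2250]);
translate([4171, 287, 0]) cube([94, 3992, 2250]);


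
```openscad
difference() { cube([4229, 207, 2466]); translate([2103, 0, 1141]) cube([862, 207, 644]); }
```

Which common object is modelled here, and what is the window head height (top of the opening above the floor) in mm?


A wall with a window opening. The window head height is 1785 mm.

A wall with a rectangular opening subtracted — a window. Sill at z = 1141, opening 644 mm tall, so the head is at 1141 + 644 = 1785 mm.


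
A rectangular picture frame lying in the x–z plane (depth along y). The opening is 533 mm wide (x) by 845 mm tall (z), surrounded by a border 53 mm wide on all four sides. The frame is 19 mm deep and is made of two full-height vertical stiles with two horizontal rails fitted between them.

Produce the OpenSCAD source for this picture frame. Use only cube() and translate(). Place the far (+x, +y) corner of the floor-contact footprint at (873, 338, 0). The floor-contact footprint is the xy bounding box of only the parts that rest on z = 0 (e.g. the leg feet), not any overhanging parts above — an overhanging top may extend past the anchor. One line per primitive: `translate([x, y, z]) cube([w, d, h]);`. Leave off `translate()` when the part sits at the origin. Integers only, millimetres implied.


translate([234, 319, 0]) cube([53, 19, 951]);
translate([820, 319, 0]) cube([53, 19, 951]);
translate([287, 319, 0]) cube([533, 19, 53]);
translate([287, 319, 898]) cube([533, 19, 53]);


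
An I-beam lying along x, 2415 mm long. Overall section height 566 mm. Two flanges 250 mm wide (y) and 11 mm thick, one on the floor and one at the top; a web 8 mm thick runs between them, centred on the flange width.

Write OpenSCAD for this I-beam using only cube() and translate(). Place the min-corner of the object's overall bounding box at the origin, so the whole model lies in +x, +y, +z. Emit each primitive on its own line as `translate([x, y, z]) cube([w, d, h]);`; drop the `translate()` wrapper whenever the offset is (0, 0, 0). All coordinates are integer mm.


cube([2415, 250, 11]);
translate([0, 121, 11]) cube([2415, 8, 544]);
translate([0, 0, 555]) cube([2415, 250, 11]);


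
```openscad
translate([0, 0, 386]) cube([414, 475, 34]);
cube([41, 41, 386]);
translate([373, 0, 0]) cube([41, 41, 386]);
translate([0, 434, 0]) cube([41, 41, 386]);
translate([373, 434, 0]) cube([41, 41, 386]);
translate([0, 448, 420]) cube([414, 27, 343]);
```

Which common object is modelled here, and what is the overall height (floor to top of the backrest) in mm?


A chair. The overall height is 763 mm.

A slab on four corner posts with a tall panel at the back — a chair. The seat slab sits at z = 386 with thickness 34, and the 343 mm backrest starts at the seat top, so the overall height is 386 + 34 + 343 = 763 mm.


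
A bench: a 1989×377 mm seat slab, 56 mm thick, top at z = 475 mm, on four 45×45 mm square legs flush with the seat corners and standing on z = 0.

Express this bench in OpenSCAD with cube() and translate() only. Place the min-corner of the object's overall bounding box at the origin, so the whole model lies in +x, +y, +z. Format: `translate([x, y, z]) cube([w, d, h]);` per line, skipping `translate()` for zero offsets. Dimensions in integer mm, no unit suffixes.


// leg_h = 475 − 56 = 419
translate([0, 0, 419]) cube([1989, 377, 56]);
cube([45, 45, 419]);
translate([0, 332, 0]) cube([45, 45, 419]);
translate([1944, 0, 0]) cube([45, 45, 419]);
translate([1944, 332, 0]) cube([45, 45, 419]);


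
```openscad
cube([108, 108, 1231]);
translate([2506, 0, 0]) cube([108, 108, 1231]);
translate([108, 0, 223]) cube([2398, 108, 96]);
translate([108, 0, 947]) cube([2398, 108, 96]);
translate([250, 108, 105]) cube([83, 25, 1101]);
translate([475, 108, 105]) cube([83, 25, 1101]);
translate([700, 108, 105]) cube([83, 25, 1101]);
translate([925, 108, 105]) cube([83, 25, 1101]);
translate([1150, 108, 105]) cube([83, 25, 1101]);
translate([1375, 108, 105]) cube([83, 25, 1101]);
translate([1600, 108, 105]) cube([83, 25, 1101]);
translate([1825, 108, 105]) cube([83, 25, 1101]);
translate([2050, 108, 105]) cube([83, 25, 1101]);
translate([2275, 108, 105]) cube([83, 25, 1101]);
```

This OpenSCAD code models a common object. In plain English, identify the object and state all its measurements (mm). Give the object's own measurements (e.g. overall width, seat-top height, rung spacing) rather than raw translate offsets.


A fence section. Two 108×108 mm posts, 1231 mm tall, stand on the floor with a clear span of 2398 mm between their inner faces. Two horizontal rails of 108×96 mm section span the gap between the posts with their undersides at z = 223 mm and z = 947 mm, flush with the posts' −y face. 10 pickets, each 83 mm wide, 25 mm thick and 1101 mm tall, are fixed to the +y face of the rails with their bottoms at z = 105 mm, spaced across the span with a 142 mm gap after the −x post and between neighbouring pickets, with 148 mm left before the +x post.


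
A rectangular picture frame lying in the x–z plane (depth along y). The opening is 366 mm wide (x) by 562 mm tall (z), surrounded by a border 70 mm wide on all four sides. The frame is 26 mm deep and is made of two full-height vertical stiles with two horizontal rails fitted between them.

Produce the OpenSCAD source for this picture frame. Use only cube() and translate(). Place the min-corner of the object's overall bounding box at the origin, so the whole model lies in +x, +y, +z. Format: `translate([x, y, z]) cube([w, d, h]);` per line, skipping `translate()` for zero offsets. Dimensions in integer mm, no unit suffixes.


cube([70, 26, 702]);
translate([436, 0, 0]) cube([70, 26, 702]);
translate([70, 0, 0]) cube([366, 26, 70]);
translate([70, 0, 632]) cube([366, 26, 70]);


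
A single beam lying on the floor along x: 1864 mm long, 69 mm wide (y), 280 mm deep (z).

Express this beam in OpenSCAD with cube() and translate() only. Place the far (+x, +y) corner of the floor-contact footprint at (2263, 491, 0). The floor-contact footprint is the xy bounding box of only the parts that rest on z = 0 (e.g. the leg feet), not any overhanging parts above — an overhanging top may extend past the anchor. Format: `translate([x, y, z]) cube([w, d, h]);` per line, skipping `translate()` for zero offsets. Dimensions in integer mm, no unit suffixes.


translate([399, 422, 0]) cube([1864, 69, 280]);


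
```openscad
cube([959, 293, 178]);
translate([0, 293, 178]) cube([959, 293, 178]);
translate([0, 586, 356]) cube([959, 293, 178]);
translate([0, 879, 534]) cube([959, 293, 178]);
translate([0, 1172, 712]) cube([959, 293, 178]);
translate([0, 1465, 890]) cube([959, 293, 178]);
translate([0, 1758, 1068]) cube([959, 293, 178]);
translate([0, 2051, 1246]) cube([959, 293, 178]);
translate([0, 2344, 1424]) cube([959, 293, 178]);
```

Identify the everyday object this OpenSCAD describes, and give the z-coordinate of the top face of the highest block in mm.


A staircase. The total rise is 1602 mm.

9 identical blocks, each offset up and back from the previous — a staircase. Each step is 178 mm tall and there are 9 of them, so the total rise is 9 × 178 = 1602 mm.


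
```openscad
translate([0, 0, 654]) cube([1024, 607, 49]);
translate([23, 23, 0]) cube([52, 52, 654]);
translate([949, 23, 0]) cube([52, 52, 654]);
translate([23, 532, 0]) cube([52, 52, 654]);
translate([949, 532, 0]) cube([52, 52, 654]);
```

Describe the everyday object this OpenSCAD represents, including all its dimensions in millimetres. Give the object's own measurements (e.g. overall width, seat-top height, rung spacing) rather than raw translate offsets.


A table: top 1024 mm (x) × 607 mm (y), 49 mm thick, upper face at z = 703 mm, on four 52×52 mm square legs, each inset 23 mm from the nearest pair of top edges from z = 0 to the bottom of the top.


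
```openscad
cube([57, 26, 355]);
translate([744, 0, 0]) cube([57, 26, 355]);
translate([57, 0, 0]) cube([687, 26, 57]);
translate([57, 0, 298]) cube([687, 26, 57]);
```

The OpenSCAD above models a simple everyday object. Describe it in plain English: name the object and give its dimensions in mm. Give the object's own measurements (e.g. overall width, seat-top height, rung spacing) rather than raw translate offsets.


A rectangular picture frame lying in the x–z plane (depth along y). The opening is 687 mm wide (x) by 241 mm tall (z), surrounded by a border 57 mm wide on all four sides. The frame is 26 mm deep and is made of two full-height vertical stiles with two horizontal rails fitted between them.


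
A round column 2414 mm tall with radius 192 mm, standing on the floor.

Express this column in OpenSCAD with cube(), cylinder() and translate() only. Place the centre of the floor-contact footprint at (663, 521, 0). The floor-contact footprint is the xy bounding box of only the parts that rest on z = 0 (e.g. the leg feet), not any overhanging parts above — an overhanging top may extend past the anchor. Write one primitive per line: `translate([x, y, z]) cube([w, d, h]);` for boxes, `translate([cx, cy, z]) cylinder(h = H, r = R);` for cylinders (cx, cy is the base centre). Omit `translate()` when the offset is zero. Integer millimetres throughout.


translate([663, 521, 0]) cylinder(h = 2414, r = 192);


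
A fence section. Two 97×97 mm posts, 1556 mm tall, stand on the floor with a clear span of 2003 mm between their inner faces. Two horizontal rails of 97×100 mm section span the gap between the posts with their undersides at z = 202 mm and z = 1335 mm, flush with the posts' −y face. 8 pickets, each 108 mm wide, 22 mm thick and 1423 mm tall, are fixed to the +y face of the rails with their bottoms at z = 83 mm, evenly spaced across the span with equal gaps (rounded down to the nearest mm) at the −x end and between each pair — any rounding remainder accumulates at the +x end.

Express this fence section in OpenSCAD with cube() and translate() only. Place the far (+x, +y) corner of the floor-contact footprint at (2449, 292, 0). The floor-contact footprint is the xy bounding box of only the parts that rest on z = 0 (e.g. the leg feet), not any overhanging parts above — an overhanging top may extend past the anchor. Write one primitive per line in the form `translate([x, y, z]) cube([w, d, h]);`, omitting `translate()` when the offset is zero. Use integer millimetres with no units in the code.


translate([252, 195, 0]) cube([97, 97, 1556]);
translate([2352, 195, 0]) cube([97, 97, 1556]);
translate([349, 195, 202]) cube([2003, 97, 100]);
translate([349, 195, 1335]) cube([2003, 97, 100]);
translate([475, 292, 83]) cube([108, 22, 1423]);
translate([709, 292, 83]) cube([108, 22, 1423]);
translate([943, 292, 83]) cube([108, 22, 1423]);
translate([1177, 292, 83]) cube([108, 22, 1423]);
translate([1411, 292, 83]) cube([108, 22, 1423]);
translate([1645, 292, 83]) cube([108, 22, 1423]);
translate([1879, 292, 83]) cube([108, 22, 1423]);
translate([2113, 292, 83]) cube([108, 22, 1423]);


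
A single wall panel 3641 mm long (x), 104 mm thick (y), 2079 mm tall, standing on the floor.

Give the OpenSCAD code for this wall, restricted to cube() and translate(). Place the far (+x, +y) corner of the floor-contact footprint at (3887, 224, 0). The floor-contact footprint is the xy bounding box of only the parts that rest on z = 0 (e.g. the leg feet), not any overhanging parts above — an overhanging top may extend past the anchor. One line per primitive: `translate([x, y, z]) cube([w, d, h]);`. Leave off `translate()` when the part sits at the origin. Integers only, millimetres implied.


translate([246, 120, 0]) cube([3641, 104, 2079]);


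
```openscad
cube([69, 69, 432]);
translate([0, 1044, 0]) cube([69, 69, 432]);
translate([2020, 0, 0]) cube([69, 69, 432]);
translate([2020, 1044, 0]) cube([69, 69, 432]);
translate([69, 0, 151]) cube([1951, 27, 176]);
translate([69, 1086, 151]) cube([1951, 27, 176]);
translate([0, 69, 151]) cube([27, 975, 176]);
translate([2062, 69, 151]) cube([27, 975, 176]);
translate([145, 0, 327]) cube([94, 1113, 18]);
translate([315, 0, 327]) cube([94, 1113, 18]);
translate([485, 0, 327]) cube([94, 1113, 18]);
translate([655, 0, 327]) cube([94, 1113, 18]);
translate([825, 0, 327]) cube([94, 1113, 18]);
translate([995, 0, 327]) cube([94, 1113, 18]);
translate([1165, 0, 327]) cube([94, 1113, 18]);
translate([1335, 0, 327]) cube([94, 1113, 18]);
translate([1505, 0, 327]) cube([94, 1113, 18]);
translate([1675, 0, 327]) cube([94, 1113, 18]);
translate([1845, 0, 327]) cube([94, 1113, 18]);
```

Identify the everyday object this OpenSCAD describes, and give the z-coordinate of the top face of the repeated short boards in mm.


A bed frame. The slat-top height is 345 mm.

Four posts, four rails, and a row of slats — a bed frame. Slats sit on the rails at z = 151 + 176 = 327; with slat thickness 18, the top is 345 mm.


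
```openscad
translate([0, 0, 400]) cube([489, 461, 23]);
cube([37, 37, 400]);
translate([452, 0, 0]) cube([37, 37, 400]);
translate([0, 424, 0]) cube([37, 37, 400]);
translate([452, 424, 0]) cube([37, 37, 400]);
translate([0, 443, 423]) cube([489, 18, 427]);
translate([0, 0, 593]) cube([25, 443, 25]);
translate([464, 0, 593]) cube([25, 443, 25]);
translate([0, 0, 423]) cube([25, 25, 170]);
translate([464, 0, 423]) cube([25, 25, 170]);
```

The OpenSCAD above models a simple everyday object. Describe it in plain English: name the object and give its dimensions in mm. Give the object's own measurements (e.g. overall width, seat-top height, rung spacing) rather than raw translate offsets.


A chair. The seat is a 489×461×23 mm slab with its top at z = 423 mm, on four 37×37 mm corner legs (flush with the seat edges, standing on z = 0). A flat backrest 18 mm thick, 427 mm tall, spans the full seat width and rises from the seat top along its +y edge, rear face flush with the rear of the seat. Two armrests of 25×25 mm section run along each side from the seat's front edge to the front of the backrest, top faces 195 mm above the seat top and outer faces flush with the seat's x-edges; a 25×25 mm post under the front of each armrest stands on the seat at the front corner.


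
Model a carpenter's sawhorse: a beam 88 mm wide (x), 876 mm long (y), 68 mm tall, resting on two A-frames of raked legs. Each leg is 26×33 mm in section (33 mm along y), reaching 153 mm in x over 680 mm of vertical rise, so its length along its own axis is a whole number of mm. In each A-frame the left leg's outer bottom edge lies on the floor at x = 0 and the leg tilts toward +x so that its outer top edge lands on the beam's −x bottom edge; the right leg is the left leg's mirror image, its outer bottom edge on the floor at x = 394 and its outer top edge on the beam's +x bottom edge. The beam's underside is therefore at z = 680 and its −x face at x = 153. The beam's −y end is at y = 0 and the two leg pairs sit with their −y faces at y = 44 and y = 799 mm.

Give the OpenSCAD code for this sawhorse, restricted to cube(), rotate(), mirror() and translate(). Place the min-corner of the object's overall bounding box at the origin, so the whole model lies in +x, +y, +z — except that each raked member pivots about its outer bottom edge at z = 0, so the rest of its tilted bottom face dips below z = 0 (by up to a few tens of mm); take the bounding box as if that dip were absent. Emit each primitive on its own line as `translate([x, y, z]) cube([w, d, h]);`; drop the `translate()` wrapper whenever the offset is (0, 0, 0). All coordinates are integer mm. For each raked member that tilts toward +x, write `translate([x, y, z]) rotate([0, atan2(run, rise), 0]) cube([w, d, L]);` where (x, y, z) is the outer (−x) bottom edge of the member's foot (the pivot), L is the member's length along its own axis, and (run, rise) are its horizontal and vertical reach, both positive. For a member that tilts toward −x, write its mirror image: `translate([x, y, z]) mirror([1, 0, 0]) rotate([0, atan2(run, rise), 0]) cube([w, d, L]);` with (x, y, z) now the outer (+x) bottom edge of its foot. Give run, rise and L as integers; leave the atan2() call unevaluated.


// leg length = √(153² + 680²) = 697
// right-leg outer foot x = 2·153 + 88 = 394
// beam min-corner = (153, 0, 680)
translate([153, 0, 680]) cube([88, 876, 68]);
translate([0, 44, 0]) rotate([0, atan2(153, 680), 0]) cube([26, 33, 697]);
translate([394, 44, 0]) mirror([1, 0, 0]) rotate([0, atan2(153, 680), 0]) cube([26, 33, 697]);
translate([0, 799, 0]) rotate([0, atan2(153, 680), 0]) cube([26, 33, 697]);
translate([394, 799, 0]) mirror([1, 0, 0]) rotate([0, atan2(153, 680), 0]) cube([26, 33, 697]);


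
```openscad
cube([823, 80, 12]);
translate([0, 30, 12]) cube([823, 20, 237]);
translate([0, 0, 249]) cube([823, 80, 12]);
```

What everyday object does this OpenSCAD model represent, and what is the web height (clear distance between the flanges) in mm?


An I-beam. The web height is 237 mm.

Two wide flanges with a thin centred web — an I-beam. Overall 261 mm minus two 12 mm flanges gives a web of 261 − 2·12 = 237 mm.


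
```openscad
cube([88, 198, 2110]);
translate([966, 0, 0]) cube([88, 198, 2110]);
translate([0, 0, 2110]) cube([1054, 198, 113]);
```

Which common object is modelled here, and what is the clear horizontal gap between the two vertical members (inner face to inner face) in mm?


A door frame. The clear opening width is 878 mm.

Two 2110 mm tall posts with a header on top — a door frame. The left jamb is 88 mm wide at x = 0; the right jamb starts at x = 966. The clear opening is 966 − 88 = 878 mm.


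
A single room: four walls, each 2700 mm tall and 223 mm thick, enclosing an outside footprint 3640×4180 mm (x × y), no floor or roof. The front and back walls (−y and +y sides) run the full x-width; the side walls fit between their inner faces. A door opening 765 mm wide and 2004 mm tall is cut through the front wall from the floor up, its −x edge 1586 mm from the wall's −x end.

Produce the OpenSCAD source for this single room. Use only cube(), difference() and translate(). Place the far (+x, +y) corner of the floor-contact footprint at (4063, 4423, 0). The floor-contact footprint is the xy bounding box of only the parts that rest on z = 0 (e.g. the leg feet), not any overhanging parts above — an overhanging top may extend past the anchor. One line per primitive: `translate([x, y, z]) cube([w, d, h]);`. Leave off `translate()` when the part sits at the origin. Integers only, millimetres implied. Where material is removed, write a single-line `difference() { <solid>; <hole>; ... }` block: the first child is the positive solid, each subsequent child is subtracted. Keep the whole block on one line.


difference() { translate([423, 243, 0]) cube([3640, 223, 2700]); translate([2009, 243, 0]) cube([765, 223, 2004]); }
translate([423, 4200, 0]) cube([3640, 223, 2700]);
translate([423, 466, 0]) cube([223, 3734, 2700]);
translate([3840, 466, 0]) cube([223, 3734, 2700]);


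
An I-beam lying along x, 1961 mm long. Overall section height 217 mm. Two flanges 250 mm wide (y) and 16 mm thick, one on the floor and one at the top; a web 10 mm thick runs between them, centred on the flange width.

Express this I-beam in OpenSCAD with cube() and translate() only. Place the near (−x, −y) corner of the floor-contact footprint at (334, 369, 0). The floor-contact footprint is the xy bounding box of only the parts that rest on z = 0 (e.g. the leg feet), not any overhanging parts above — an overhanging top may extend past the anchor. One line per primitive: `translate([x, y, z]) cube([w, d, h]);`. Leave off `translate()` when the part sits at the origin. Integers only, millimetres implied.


translate([334, 369, 0]) cube([1961, 250, 16]);
translate([334, 489, 16]) cube([1961, 10, 185]);
translate([334, 369, 201]) cube([1961, 250, 16]);


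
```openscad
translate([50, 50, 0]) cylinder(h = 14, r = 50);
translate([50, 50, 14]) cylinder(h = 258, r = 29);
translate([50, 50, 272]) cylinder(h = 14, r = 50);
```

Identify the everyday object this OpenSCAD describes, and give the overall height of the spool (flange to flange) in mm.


A spool. The overall height is 286 mm.

Three coaxial cylinders, large–small–large — a spool. Two 14 mm flanges and a 258 mm core give 14 + 258 + 14 = 286 mm.


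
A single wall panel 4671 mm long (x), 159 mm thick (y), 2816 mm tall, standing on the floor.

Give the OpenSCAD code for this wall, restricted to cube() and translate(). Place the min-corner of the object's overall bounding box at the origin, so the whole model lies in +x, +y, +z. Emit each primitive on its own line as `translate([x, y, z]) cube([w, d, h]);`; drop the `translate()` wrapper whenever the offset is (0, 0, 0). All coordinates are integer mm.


cube([4671, 159, 2816]);


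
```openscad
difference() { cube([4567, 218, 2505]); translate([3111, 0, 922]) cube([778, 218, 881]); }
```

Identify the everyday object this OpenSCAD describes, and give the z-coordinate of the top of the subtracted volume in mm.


A wall with a window opening. The window head height is 1803 mm.

A wall with a rectangular opening subtracted — a window. Sill at z = 922, opening 881 mm tall, so the head is at 922 + 881 = 1803 mm.


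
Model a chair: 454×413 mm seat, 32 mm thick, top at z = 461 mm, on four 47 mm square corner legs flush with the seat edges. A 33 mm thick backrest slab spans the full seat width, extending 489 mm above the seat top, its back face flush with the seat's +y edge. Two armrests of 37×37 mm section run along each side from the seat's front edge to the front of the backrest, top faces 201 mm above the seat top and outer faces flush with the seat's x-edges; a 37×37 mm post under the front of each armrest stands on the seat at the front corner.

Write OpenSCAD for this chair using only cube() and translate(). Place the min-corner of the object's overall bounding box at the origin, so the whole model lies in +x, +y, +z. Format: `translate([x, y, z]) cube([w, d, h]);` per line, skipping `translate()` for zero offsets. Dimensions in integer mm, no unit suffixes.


translate([0, 0, 429]) cube([454, 413, 32]);
cube([47, 47, 429]);
translate([407, 0, 0]) cube([47, 47, 429]);
translate([0, 366, 0]) cube([47, 47, 429]);
translate([407, 366, 0]) cube([47, 47, 429]);
translate([0, 380, 461]) cube([454, 33, 489]);
translate([0, 0, 625]) cube([37, 380, 37]);
translate([417, 0, 625]) cube([37, 380, 37]);
translate([0, 0, 461]) cube([37, 37, 164]);
translate([417, 0, 461]) cube([37, 37, 164]);


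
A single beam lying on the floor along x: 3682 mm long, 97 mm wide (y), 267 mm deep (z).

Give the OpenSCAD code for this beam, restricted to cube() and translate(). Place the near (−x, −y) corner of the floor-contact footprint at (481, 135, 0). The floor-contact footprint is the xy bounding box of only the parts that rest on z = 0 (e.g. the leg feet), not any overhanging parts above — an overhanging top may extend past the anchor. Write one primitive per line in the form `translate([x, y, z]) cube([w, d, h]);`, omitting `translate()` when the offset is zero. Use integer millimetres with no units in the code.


translate([481, 135, 0]) cube([3682, 97, 267]);


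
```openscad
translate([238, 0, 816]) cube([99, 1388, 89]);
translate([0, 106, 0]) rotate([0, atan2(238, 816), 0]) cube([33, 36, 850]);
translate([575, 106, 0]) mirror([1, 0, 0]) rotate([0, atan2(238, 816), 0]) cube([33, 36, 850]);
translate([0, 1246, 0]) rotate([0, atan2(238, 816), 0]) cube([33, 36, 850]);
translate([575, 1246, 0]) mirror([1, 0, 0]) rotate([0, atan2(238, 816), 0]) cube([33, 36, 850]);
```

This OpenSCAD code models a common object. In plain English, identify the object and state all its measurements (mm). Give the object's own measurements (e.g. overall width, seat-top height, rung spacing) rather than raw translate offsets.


A sawhorse. A 99×1388×89 mm beam (x, y, z) sits on two A-frame leg pairs. Each pair is two raked legs of 33×36 mm section (36 mm along y) splaying symmetrically in x. Each leg rises 816 mm vertically over 238 mm of horizontal reach and is 850 mm long along its own axis. Every leg's outer bottom edge rests on the floor and its outer top edge meets a bottom edge of the beam — the left legs (tilting toward +x) meet the beam's −x bottom edge, the right legs (their mirror images, tilting toward −x) meet its +x bottom edge — so the leg tops tuck under the beam, the beam's underside is 816 mm above the floor, and the feet are 575 mm apart outside-to-outside with the beam centred between them. The two leg pairs are set in 106 mm from either end of the beam.


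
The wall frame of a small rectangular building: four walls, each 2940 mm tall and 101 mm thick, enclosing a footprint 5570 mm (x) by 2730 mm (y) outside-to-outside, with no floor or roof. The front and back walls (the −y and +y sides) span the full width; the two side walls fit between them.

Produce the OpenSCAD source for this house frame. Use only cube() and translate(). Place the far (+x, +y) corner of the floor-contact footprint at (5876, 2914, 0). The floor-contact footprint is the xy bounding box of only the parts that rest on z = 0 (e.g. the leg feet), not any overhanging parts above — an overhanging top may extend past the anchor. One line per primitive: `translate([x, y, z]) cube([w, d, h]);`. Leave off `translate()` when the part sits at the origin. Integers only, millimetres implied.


translate([306, 184, 0]) cube([5570, 101, 2940]);
translate([306, 2813, 0]) cube([5570, 101, 2940]);
translate([306, 285, 0]) cube([101, 2528, 2940]);
translate([5775, 285, 0]) cube([101, 2528, 2940]);


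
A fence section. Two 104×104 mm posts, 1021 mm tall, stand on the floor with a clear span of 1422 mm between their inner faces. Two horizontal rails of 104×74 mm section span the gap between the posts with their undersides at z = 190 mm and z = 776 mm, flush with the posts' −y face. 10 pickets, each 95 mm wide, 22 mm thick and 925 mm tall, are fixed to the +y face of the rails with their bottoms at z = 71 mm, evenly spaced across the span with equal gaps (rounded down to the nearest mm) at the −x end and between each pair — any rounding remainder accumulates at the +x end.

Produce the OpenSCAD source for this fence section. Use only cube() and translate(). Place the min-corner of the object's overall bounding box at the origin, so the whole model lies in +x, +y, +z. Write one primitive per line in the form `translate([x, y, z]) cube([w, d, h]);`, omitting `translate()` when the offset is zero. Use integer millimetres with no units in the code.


cube([104, 104, 1021]);
translate([1526, 0, 0]) cube([104, 104, 1021]);
translate([104, 0, 190]) cube([1422, 104, 74]);
translate([104, 0, 776]) cube([1422, 104, 74]);
translate([146, 104, 71]) cube([95, 22, 925]);
translate([283, 104, 71]) cube([95, 22, 925]);
translate([420, 104, 71]) cube([95, 22, 925]);
translate([557, 104, 71]) cube([95, 22, 925]);
translate([694, 104, 71]) cube([95, 22, 925]);
translate([831, 104, 71]) cube([95, 22, 925]);
translate([968, 104, 71]) cube([95, 22, 925]);
translate([1105, 104, 71]) cube([95, 22, 925]);
translate([1242, 104, 71]) cube([95, 22, 925]);
translate([1379, 104, 71]) cube([95, 22, 925]);
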